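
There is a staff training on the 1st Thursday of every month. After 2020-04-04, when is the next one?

April 2020 starts on a Wednesday, so its 1st Thursday is 2020-04-02 (1 day in).
That is not after 2020-04-04, so look at May 2020.
May 2020 starts on a Friday, so its 1st Thursday is 2020-05-07 (6 days in).

2020-05-07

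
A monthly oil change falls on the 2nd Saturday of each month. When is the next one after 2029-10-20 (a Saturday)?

October 2029 starts on a Monday; its first Saturday is the 6th, so the 2nd Saturday is the 13th — 2029-10-13.
That is not after 2029-10-20, so look at November 2029.
November 2029 starts on a Thursday; its first Saturday is the 3rd, so the 2nd Saturday is the 10th — 2029-11-10.

2029-11-10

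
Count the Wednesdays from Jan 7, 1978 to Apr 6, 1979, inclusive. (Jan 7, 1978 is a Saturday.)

Jan 7, 1978 is a Saturday; the first Wednesday on or after it is Jan 11, 1978 (4 days later).
From Jan 11, 1978 to Apr 6, 1979: 354 + 96 = 450 days (rest of 1978, to Apr 6, 1979 in 1979).
450 ÷ 7 = 64 full weeks with remainder 2, so 64 more Wednesdays after the first → 65.

65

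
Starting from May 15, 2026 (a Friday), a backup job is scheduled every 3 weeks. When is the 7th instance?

Sep 18, 2026

The 7th occurrence is 6 intervals after the first: 6 × 21 = 126 days after May 15, 2026.
May has 31 days — 16 days to the end of May leaves 110.
Jun has 30 days (80 left).
Jul has 31 days (49 left).
Aug has 31 days (18 left).
18 days into Sep → Sep 18, 2026.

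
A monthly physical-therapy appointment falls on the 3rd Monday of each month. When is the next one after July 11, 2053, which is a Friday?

July 21, 2053

July 2053 starts on a Tuesday; its first Monday is the 7th, so the 3rd Monday is the 21st — July 21, 2053.
July 21, 2053 is after July 11, 2053, so that is the next one.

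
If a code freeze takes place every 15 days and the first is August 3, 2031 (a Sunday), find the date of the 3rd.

September 2, 2031

The 3rd occurrence is 2 intervals after the first: 2 × 15 = 30 days after August 3, 2031.
August has 31 days — 28 days to the end of August leaves 2.
2 days into September → September 2, 2031.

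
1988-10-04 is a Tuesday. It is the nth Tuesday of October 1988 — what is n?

Day 4 falls in week ⌈4/7⌉ of the month.
Days 1–7 hold the 1st Tuesday, 8–14 the 2nd, 15–21 the 3rd, 22–28 the 4th, 29–31 the 5th.
4 is in the range for the 1st.

1st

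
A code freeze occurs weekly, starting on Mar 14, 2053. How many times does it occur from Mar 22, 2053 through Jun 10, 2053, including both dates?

11

Occurrences land 7·i days after Mar 14, 2053 for i = 0, 1, 2, …
Mar 22, 2053 is 8 days after the start; 8 ÷ 7 = 1 remainder 1; since the remainder is 1, round up to i = 2. First occurrence in the window: #3 on Mar 28, 2053 (2×7 = 14 days in).
Jun 10, 2053 is 88 days after the start; 88 ÷ 7 = 12 remainder 4. Last occurrence in the window: #13 on Jun 6, 2053.
Occurrences #3 through #13: 11 in total.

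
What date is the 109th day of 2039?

January has 31 days (109 − 31 = 78 remain).
February has 28 days (78 − 28 = 50 remain).
March has 31 days (50 − 31 = 19 remain).
19 into April → April 19.

19 April 2039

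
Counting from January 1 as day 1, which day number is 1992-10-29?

303

Days in months before October: 31 + 29 + 31 + 30 + 31 + 30 + 31 + 31 + 30 = 274.
Plus 29 days into October → day 303.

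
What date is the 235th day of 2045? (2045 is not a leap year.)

January has 31 days (235 − 31 = 204 remain).
February has 28 days (204 − 28 = 176 remain).
March has 31 days (176 − 31 = 145 remain).
April has 30 days (145 − 30 = 115 remain).
May has 31 days (115 − 31 = 84 remain).
June has 30 days (84 − 30 = 54 remain).
July has 31 days (54 − 31 = 23 remain).
23 into August → August 23.

August 23, 2045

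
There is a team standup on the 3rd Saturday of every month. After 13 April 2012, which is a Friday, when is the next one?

21 April 2012

April 2012 starts on a Sunday; its first Saturday is the 7th, so the 3rd Saturday is the 21st — 21 April 2012.
21 April 2012 is after 13 April 2012, so that is the next one.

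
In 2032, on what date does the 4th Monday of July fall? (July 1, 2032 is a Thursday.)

2032-07-26

July 2032 begins on a Thursday, so the first Monday is July 5 (4 days later).
The 4th Monday is 3 weeks later: 5 + 21 = 26.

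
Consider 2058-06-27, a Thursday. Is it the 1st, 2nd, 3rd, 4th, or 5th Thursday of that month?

Day 27 falls in week ⌈27/7⌉ of the month.
Days 1–7 hold the 1st Thursday, 8–14 the 2nd, 15–21 the 3rd, 22–28 the 4th, 29–31 the 5th.
27 is in the range for the 4th.

4th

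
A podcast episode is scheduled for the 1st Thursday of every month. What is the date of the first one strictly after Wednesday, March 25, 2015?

March 2015 starts on a Sunday, so its 1st Thursday is March 5, 2015 (4 days in).
That is not after March 25, 2015, so look at April 2015.
April 2015 starts on a Wednesday, so its 1st Thursday is April 2, 2015 (1 day in).

April 2, 2015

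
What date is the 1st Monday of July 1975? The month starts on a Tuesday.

July 1975 begins on a Tuesday, so the first Monday is July 7 (6 days later).

1975-07-07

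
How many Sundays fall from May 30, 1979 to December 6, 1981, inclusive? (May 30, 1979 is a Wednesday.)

May 30, 1979 is a Wednesday; the first Sunday on or after it is June 3, 1979 (4 days later).
From June 3, 1979 to December 6, 1981: 211 + 366 + 340 = 917 days (rest of 1979, 1980, to December 6, 1981 in 1981).
917 ÷ 7 = 131 full weeks with remainder 0, so 131 more Sundays after the first → 132.

132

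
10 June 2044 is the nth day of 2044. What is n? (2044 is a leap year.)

Days in months before June: 31 + 29 + 31 + 30 + 31 = 152.
Plus 10 days into June → day 162.

162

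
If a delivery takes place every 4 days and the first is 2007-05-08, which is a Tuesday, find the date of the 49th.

The 49th occurrence is 48 intervals after the first: 48 × 4 = 192 days after 2007-05-08.
May has 31 days — 23 days to the end of May leaves 169.
June has 30 days (139 left).
July has 31 days (108 left).
August has 31 days (77 left).
September has 30 days (47 left).
October has 31 days (16 left).
16 days into November → 2007-11-16.

2007-11-16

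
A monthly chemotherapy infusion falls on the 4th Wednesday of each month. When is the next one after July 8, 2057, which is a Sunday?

July 25, 2057

July 2057 starts on a Sunday; its first Wednesday is the 4th, so the 4th Wednesday is the 25th — July 25, 2057.
July 25, 2057 is after July 8, 2057, so that is the next one.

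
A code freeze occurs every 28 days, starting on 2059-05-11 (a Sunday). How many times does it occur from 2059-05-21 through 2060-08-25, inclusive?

16

Occurrences land 28·i days after 2059-05-11 for i = 0, 1, 2, …
2059-05-21 is 10 days after the start; 10 ÷ 28 = 0 remainder 10; since the remainder is 10, round up to i = 1. First occurrence in the window: #2 on 2059-06-08 (1×28 = 28 days in).
2060-08-25 is 472 days after the start; 472 ÷ 28 = 16 remainder 24. Last occurrence in the window: #17 on 2060-08-01.
Occurrences #2 through #17: 16 in total.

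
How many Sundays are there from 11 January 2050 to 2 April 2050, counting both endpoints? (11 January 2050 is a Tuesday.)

11

11 January 2050 is a Tuesday; the first Sunday on or after it is 16 January 2050 (5 days later).
From 16 January 2050 to 2 April 2050: 15 + 28 + 31 + 2 = 76 days (rest of January, February, March, April).
76 ÷ 7 = 10 full weeks with remainder 6, so 10 more Sundays after the first → 11.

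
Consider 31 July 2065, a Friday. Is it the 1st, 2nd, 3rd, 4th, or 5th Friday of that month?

5th

Day 31 falls in week ⌈31/7⌉ of the month.
Days 1–7 hold the 1st Friday, 8–14 the 2nd, 15–21 the 3rd, 22–28 the 4th, 29–31 the 5th.
31 is in the range for the 5th.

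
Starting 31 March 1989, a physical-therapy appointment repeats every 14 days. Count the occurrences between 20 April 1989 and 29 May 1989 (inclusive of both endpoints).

3

Occurrences land 14·i days after 31 March 1989 for i = 0, 1, 2, …
20 April 1989 is 20 days after the start; 20 ÷ 14 = 1 remainder 6; since the remainder is 6, round up to i = 2. First occurrence in the window: #3 on 28 April 1989 (2×14 = 28 days in).
29 May 1989 is 59 days after the start; 59 ÷ 14 = 4 remainder 3. Last occurrence in the window: #5 on 26 May 1989.
Occurrences #3 through #5: 3 in total.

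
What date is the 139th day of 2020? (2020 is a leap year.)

January has 31 days (139 − 31 = 108 remain).
February has 29 days (108 − 29 = 79 remain).
March has 31 days (79 − 31 = 48 remain).
April has 30 days (48 − 30 = 18 remain).
18 into May → May 18.

2020-05-18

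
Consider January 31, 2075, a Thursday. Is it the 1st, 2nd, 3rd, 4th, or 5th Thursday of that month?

Day 31 falls in week ⌈31/7⌉ of the month.
Days 1–7 hold the 1st Thursday, 8–14 the 2nd, 15–21 the 3rd, 22–28 the 4th, 29–31 the 5th.
31 is in the range for the 5th.

5th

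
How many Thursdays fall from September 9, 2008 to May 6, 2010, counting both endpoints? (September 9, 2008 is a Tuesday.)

September 9, 2008 is a Tuesday; the first Thursday on or after it is September 11, 2008 (2 days later).
From September 11, 2008 to May 6, 2010: 111 + 365 + 126 = 602 days (rest of 2008, 2009, to May 6, 2010 in 2010).
602 ÷ 7 = 86 full weeks with remainder 0, so 86 more Thursdays after the first → 87.

87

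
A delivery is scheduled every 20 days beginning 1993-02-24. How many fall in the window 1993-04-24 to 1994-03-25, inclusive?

Occurrences land 20·i days after 1993-02-24 for i = 0, 1, 2, …
1993-04-24 is 59 days after the start; 59 ÷ 20 = 2 remainder 19; since the remainder is 19, round up to i = 3. First occurrence in the window: #4 on 1993-04-25 (3×20 = 60 days in).
1994-03-25 is 394 days after the start; 394 ÷ 20 = 19 remainder 14. Last occurrence in the window: #20 on 1994-03-11.
Occurrences #4 through #20: 17 in total.

17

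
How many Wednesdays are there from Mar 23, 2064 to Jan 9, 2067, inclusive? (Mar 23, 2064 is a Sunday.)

146

Mar 23, 2064 is a Sunday; the first Wednesday on or after it is Mar 26, 2064 (3 days later).
From Mar 26, 2064 to Jan 9, 2067: 280 + 365 + 365 + 9 = 1019 days (rest of 2064, 2065, 2066, to Jan 9, 2067 in 2067).
1019 ÷ 7 = 145 full weeks with remainder 4, so 145 more Wednesdays after the first → 146.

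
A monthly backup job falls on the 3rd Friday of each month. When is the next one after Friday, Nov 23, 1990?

Dec 21, 1990

Nov 1990 starts on a Thursday; its first Friday is the 2nd, so the 3rd Friday is the 16th — Nov 16, 1990.
That is not after Nov 23, 1990, so look at Dec 1990.
Dec 1990 starts on a Saturday; its first Friday is the 7th, so the 3rd Friday is the 21st — Dec 21, 1990.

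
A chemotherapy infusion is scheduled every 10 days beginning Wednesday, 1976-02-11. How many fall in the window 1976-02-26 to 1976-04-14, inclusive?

Occurrences land 10·i days after 1976-02-11 for i = 0, 1, 2, …
1976-02-26 is 15 days after the start; 15 ÷ 10 = 1 remainder 5; since the remainder is 5, round up to i = 2. First occurrence in the window: #3 on 1976-03-02 (2×10 = 20 days in).
1976-04-14 is 63 days after the start; 63 ÷ 10 = 6 remainder 3. Last occurrence in the window: #7 on 1976-04-11.
Occurrences #3 through #7: 5 in total.

5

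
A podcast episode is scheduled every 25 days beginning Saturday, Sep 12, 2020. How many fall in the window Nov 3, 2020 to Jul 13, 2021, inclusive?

10

Occurrences land 25·i days after Sep 12, 2020 for i = 0, 1, 2, …
Nov 3, 2020 is 52 days after the start; 52 ÷ 25 = 2 remainder 2; since the remainder is 2, round up to i = 3. First occurrence in the window: #4 on Nov 26, 2020 (3×25 = 75 days in).
Jul 13, 2021 is 304 days after the start; 304 ÷ 25 = 12 remainder 4. Last occurrence in the window: #13 on Jul 9, 2021.
Occurrences #4 through #13: 10 in total.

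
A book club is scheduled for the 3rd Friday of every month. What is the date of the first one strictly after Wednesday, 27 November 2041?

November 2041 starts on a Friday; its first Friday is the 1st, so the 3rd Friday is the 15th — 15 November 2041.
That is not after 27 November 2041, so look at December 2041.
December 2041 starts on a Sunday; its first Friday is the 6th, so the 3rd Friday is the 20th — 20 December 2041.

20 December 2041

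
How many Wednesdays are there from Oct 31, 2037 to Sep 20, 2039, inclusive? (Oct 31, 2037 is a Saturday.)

98

Oct 31, 2037 is a Saturday; the first Wednesday on or after it is Nov 4, 2037 (4 days later).
From Nov 4, 2037 to Sep 20, 2039: 57 + 365 + 263 = 685 days (rest of 2037, 2038, to Sep 20, 2039 in 2039).
685 ÷ 7 = 97 full weeks with remainder 6, so 97 more Wednesdays after the first → 98.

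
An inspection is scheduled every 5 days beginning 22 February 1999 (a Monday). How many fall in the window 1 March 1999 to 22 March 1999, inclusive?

Occurrences land 5·i days after 22 February 1999 for i = 0, 1, 2, …
1 March 1999 is 7 days after the start; 7 ÷ 5 = 1 remainder 2; since the remainder is 2, round up to i = 2. First occurrence in the window: #3 on 4 March 1999 (2×5 = 10 days in).
22 March 1999 is 28 days after the start; 28 ÷ 5 = 5 remainder 3. Last occurrence in the window: #6 on 19 March 1999.
Occurrences #3 through #6: 4 in total.

4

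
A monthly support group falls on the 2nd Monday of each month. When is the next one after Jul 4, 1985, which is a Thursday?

Jul 8, 1985

Jul 1985 starts on a Monday; its first Monday is the 1st, so the 2nd Monday is the 8th — Jul 8, 1985.
Jul 8, 1985 is after Jul 4, 1985, so that is the next one.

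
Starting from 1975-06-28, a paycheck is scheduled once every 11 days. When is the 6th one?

The 6th occurrence is 5 intervals after the first: 5 × 11 = 55 days after 1975-06-28.
June has 30 days — 2 days to the end of June leaves 53.
July has 31 days (22 left).
22 days into August → 1975-08-22.

1975-08-22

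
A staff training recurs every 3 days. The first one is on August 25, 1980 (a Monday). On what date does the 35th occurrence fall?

December 5, 1980

The 35th occurrence is 34 intervals after the first: 34 × 3 = 102 days after August 25, 1980.
August has 31 days — 6 days to the end of August leaves 96.
September has 30 days (66 left).
October has 31 days (35 left).
November has 30 days (5 left).
5 days into December → December 5, 1980.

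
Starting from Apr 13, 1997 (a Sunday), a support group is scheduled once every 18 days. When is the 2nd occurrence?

May 1, 1997

The 2nd occurrence is 1 interval after the first: 1 × 18 = 18 days after Apr 13, 1997.
Apr has 30 days — 17 days to the end of Apr leaves 1.
1 day into May → May 1, 1997.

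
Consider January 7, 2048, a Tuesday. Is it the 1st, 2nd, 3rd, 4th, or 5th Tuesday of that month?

Day 7 falls in week ⌈7/7⌉ of the month.
Days 1–7 hold the 1st Tuesday, 8–14 the 2nd, 15–21 the 3rd, 22–28 the 4th, 29–31 the 5th.
7 is in the range for the 1st.

1st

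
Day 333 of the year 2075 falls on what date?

2075-11-29

January has 31 days (333 − 31 = 302 remain).
February has 28 days (302 − 28 = 274 remain).
March has 31 days (274 − 31 = 243 remain).
April has 30 days (243 − 30 = 213 remain).
May has 31 days (213 − 31 = 182 remain).
June has 30 days (182 − 30 = 152 remain).
July has 31 days (152 − 31 = 121 remain).
August has 31 days (121 − 31 = 90 remain).
September has 30 days (90 − 30 = 60 remain).
October has 31 days (60 − 31 = 29 remain).
29 into November → November 29.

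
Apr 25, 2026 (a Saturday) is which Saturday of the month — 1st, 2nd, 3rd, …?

4th

Day 25 falls in week ⌈25/7⌉ of the month.
Days 1–7 hold the 1st Saturday, 8–14 the 2nd, 15–21 the 3rd, 22–28 the 4th, 29–31 the 5th.
25 is in the range for the 4th.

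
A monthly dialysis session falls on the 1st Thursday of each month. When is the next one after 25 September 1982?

7 October 1982

September 1982 starts on a Wednesday, so its 1st Thursday is 2 September 1982 (1 day in).
That is not after 25 September 1982, so look at October 1982.
October 1982 starts on a Friday, so its 1st Thursday is 7 October 1982 (6 days in).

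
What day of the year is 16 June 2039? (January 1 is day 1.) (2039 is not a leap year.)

167

Days in months before June: 31 + 28 + 31 + 30 + 31 = 151.
Plus 16 days into June → day 167.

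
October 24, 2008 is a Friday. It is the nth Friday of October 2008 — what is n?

Day 24 falls in week ⌈24/7⌉ of the month.
Days 1–7 hold the 1st Friday, 8–14 the 2nd, 15–21 the 3rd, 22–28 the 4th, 29–31 the 5th.
24 is in the range for the 4th.

4th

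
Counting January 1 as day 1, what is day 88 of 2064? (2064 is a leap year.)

28 March 2064

January has 31 days (88 − 31 = 57 remain).
February has 29 days (57 − 29 = 28 remain).
28 into March → March 28.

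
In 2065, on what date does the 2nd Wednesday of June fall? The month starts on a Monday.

June 2065 begins on a Monday, so the first Wednesday is June 3 (2 days later).
The 2nd Wednesday is 1 weeks later: 3 + 7 = 10.

10 June 2065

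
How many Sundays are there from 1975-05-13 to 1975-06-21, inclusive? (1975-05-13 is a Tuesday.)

1975-05-13 is a Tuesday; the first Sunday on or after it is 1975-05-18 (5 days later).
From 1975-05-18 to 1975-06-21: 13 + 21 = 34 days (rest of May, June).
34 ÷ 7 = 4 full weeks with remainder 6, so 4 more Sundays after the first → 5.

5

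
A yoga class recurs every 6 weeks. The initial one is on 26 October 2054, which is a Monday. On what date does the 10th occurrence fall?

8 November 2055

The 10th occurrence is 9 intervals after the first: 9 × 42 = 378 days after 26 October 2054.
October has 31 days — 5 days to the end of October leaves 373.
November has 30 days (343 left).
December has 31 days (312 left).
January has 31 days (281 left).
February has 28 days (253 left).
March has 31 days (222 left).
April has 30 days (192 left).
May has 31 days (161 left).
June has 30 days (131 left).
July has 31 days (100 left).
August has 31 days (69 left).
September has 30 days (39 left).
October has 31 days (8 left).
8 days into November → 8 November 2055.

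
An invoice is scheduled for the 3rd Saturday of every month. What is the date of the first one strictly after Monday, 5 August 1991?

17 August 1991

August 1991 starts on a Thursday; its first Saturday is the 3rd, so the 3rd Saturday is the 17th — 17 August 1991.
17 August 1991 is after 5 August 1991, so that is the next one.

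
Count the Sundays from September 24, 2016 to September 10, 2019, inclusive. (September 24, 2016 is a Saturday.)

September 24, 2016 is a Saturday; the first Sunday on or after it is September 25, 2016 (1 day later).
From September 25, 2016 to September 10, 2019: 97 + 365 + 365 + 253 = 1080 days (rest of 2016, 2017, 2018, to September 10, 2019 in 2019).
1080 ÷ 7 = 154 full weeks with remainder 2, so 154 more Sundays after the first → 155.

155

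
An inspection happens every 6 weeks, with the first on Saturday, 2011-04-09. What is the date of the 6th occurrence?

2011-11-05

The 6th occurrence is 5 intervals after the first: 5 × 42 = 210 days after 2011-04-09.
April has 30 days — 21 days to the end of April leaves 189.
May has 31 days (158 left).
June has 30 days (128 left).
July has 31 days (97 left).
August has 31 days (66 left).
September has 30 days (36 left).
October has 31 days (5 left).
5 days into November → 2011-11-05.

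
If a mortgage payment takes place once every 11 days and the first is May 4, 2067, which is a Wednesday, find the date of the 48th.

Oct 2, 2068

The 48th occurrence is 47 intervals after the first: 47 × 11 = 517 days after May 4, 2067.
May has 31 days — 27 days to the end of May leaves 490.
From end of May to end of 2067 is 214 days (276 left).
Jan has 31 days (245 left).
Feb has 29 days (216 left).
Mar has 31 days (185 left).
Apr has 30 days (155 left).
May has 31 days (124 left).
Jun has 30 days (94 left).
Jul has 31 days (63 left).
Aug has 31 days (32 left).
Sep has 30 days (2 left).
2 days into Oct → Oct 2, 2068.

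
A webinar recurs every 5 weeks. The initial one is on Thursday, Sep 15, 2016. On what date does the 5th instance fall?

The 5th occurrence is 4 intervals after the first: 4 × 35 = 140 days after Sep 15, 2016.
Sep has 30 days — 15 days to the end of Sep leaves 125.
Oct has 31 days (94 left).
Nov has 30 days (64 left).
Dec has 31 days (33 left).
Jan has 31 days (2 left).
2 days into Feb → Feb 2, 2017.

Feb 2, 2017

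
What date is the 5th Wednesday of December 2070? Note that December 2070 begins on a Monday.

December 31, 2070

December 2070 begins on a Monday, so the first Wednesday is December 3 (2 days later).
The 5th Wednesday is 4 weeks later: 3 + 28 = 31.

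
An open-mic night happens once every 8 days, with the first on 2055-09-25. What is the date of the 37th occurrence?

The 37th occurrence is 36 intervals after the first: 36 × 8 = 288 days after 2055-09-25.
September has 30 days — 5 days to the end of September leaves 283.
October has 31 days (252 left).
November has 30 days (222 left).
December has 31 days (191 left).
January has 31 days (160 left).
February has 29 days (131 left).
March has 31 days (100 left).
April has 30 days (70 left).
May has 31 days (39 left).
June has 30 days (9 left).
9 days into July → 2056-07-09.

2056-07-09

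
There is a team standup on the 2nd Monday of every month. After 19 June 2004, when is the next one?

12 July 2004

June 2004 starts on a Tuesday; its first Monday is the 7th, so the 2nd Monday is the 14th — 14 June 2004.
That is not after 19 June 2004, so look at July 2004.
July 2004 starts on a Thursday; its first Monday is the 5th, so the 2nd Monday is the 12th — 12 July 2004.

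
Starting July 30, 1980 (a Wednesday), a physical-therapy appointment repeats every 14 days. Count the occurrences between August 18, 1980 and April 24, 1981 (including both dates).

Occurrences land 14·i days after July 30, 1980 for i = 0, 1, 2, …
August 18, 1980 is 19 days after the start; 19 ÷ 14 = 1 remainder 5; since the remainder is 5, round up to i = 2. First occurrence in the window: #3 on August 27, 1980 (2×14 = 28 days in).
April 24, 1981 is 268 days after the start; 268 ÷ 14 = 19 remainder 2. Last occurrence in the window: #20 on April 22, 1981.
Occurrences #3 through #20: 18 in total.

18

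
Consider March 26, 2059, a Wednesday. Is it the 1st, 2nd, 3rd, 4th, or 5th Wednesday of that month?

Day 26 falls in week ⌈26/7⌉ of the month.
Days 1–7 hold the 1st Wednesday, 8–14 the 2nd, 15–21 the 3rd, 22–28 the 4th, 29–31 the 5th.
26 is in the range for the 4th.

4th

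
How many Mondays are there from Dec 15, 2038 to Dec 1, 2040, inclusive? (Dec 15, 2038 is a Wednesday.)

102

Dec 15, 2038 is a Wednesday; the first Monday on or after it is Dec 20, 2038 (5 days later).
From Dec 20, 2038 to Dec 1, 2040: 11 + 365 + 336 = 712 days (rest of 2038, 2039, to Dec 1, 2040 in 2040).
712 ÷ 7 = 101 full weeks with remainder 5, so 101 more Mondays after the first → 102.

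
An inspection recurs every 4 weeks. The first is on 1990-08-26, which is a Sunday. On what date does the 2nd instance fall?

1990-09-23

The 2nd occurrence is 1 interval after the first: 1 × 28 = 28 days after 1990-08-26.
August has 31 days — 5 days to the end of August leaves 23.
23 days into September → 1990-09-23.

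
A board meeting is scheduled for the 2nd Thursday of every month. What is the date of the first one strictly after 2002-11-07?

2002-11-14

November 2002 starts on a Friday; its first Thursday is the 7th, so the 2nd Thursday is the 14th — 2002-11-14.
2002-11-14 is after 2002-11-07, so that is the next one.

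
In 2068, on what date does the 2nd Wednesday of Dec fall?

Dec 12, 2068

Dec 2068 begins on a Saturday, so the first Wednesday is Dec 5 (4 days later).
The 2nd Wednesday is 1 weeks later: 5 + 7 = 12.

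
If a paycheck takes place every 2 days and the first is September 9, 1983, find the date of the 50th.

December 16, 1983

The 50th occurrence is 49 intervals after the first: 49 × 2 = 98 days after September 9, 1983.
September has 30 days — 21 days to the end of September leaves 77.
October has 31 days (46 left).
November has 30 days (16 left).
16 days into December → December 16, 1983.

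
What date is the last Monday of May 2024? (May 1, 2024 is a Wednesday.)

May 2024 begins on a Wednesday, so the first Monday is May 6 (5 days later).
May 2024 has 31 days. Adding weeks: 6, 13, 20, 27 — the last one ≤ 31 is the 27th.

27 May 2024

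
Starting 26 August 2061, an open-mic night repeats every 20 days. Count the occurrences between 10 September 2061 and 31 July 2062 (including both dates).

16

Occurrences land 20·i days after 26 August 2061 for i = 0, 1, 2, …
10 September 2061 is 15 days after the start; 15 ÷ 20 = 0 remainder 15; since the remainder is 15, round up to i = 1. First occurrence in the window: #2 on 15 September 2061 (1×20 = 20 days in).
31 July 2062 is 339 days after the start; 339 ÷ 20 = 16 remainder 19. Last occurrence in the window: #17 on 12 July 2062.
Occurrences #2 through #17: 16 in total.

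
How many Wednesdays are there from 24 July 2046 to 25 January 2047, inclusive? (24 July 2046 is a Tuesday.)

27

24 July 2046 is a Tuesday; the first Wednesday on or after it is 25 July 2046 (1 day later).
From 25 July 2046 to 25 January 2047: 6 + 31 + 30 + 31 + 30 + 31 + 25 = 184 days (rest of July, August, September, October, November, December, January).
184 ÷ 7 = 26 full weeks with remainder 2, so 26 more Wednesdays after the first → 27.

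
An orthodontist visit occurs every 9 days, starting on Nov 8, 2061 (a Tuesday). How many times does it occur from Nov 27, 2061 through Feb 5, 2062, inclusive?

Occurrences land 9·i days after Nov 8, 2061 for i = 0, 1, 2, …
Nov 27, 2061 is 19 days after the start; 19 ÷ 9 = 2 remainder 1; since the remainder is 1, round up to i = 3. First occurrence in the window: #4 on Dec 5, 2061 (3×9 = 27 days in).
Feb 5, 2062 is 89 days after the start; 89 ÷ 9 = 9 remainder 8. Last occurrence in the window: #10 on Jan 28, 2062.
Occurrences #4 through #10: 7 in total.

7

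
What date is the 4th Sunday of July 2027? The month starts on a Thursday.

July 2027 begins on a Thursday, so the first Sunday is July 4 (3 days later).
The 4th Sunday is 3 weeks later: 4 + 21 = 25.

25 July 2027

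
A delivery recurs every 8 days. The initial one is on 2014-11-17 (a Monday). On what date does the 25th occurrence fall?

2015-05-28

The 25th occurrence is 24 intervals after the first: 24 × 8 = 192 days after 2014-11-17.
November has 30 days — 13 days to the end of November leaves 179.
December has 31 days (148 left).
January has 31 days (117 left).
February has 28 days (89 left).
March has 31 days (58 left).
April has 30 days (28 left).
28 days into May → 2015-05-28.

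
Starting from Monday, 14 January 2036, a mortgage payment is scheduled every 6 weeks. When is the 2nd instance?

25 February 2036

The 2nd occurrence is 1 interval after the first: 1 × 42 = 42 days after 14 January 2036.
January has 31 days — 17 days to the end of January leaves 25.
25 days into February → 25 February 2036.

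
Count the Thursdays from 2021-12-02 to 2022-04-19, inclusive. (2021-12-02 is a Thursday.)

20

2021-12-02 is a Thursday; the first Thursday on or after it is 2021-12-02.
From 2021-12-02 to 2022-04-19: 29 + 31 + 28 + 31 + 19 = 138 days (rest of December, January, February, March, April).
138 ÷ 7 = 19 full weeks with remainder 5, so 19 more Thursdays after the first → 20.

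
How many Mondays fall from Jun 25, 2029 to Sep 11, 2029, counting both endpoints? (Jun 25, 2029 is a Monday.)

Jun 25, 2029 is a Monday; the first Monday on or after it is Jun 25, 2029.
From Jun 25, 2029 to Sep 11, 2029: 5 + 31 + 31 + 11 = 78 days (rest of Jun, Jul, Aug, Sep).
78 ÷ 7 = 11 full weeks with remainder 1, so 11 more Mondays after the first → 12.

12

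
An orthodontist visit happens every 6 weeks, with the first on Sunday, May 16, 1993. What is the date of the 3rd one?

The 3rd occurrence is 2 intervals after the first: 2 × 42 = 84 days after May 16, 1993.
May has 31 days — 15 days to the end of May leaves 69.
Jun has 30 days (39 left).
Jul has 31 days (8 left).
8 days into Aug → Aug 8, 1993.

Aug 8, 1993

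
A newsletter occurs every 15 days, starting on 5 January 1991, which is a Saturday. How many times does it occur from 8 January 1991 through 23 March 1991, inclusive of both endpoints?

Occurrences land 15·i days after 5 January 1991 for i = 0, 1, 2, …
8 January 1991 is 3 days after the start; 3 ÷ 15 = 0 remainder 3; since the remainder is 3, round up to i = 1. First occurrence in the window: #2 on 20 January 1991 (1×15 = 15 days in).
23 March 1991 is 77 days after the start; 77 ÷ 15 = 5 remainder 2. Last occurrence in the window: #6 on 21 March 1991.
Occurrences #2 through #6: 5 in total.

5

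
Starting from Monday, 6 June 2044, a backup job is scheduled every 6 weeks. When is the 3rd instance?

29 August 2044

The 3rd occurrence is 2 intervals after the first: 2 × 42 = 84 days after 6 June 2044.
June has 30 days — 24 days to the end of June leaves 60.
July has 31 days (29 left).
29 days into August → 29 August 2044.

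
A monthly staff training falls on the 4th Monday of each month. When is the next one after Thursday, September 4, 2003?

September 22, 2003

September 2003 starts on a Monday; its first Monday is the 1st, so the 4th Monday is the 22nd — September 22, 2003.
September 22, 2003 is after September 4, 2003, so that is the next one.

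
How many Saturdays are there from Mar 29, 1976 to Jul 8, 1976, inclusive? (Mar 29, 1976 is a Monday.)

Mar 29, 1976 is a Monday; the first Saturday on or after it is Apr 3, 1976 (5 days later).
From Apr 3, 1976 to Jul 8, 1976: 27 + 31 + 30 + 8 = 96 days (rest of Apr, May, Jun, Jul).
96 ÷ 7 = 13 full weeks with remainder 5, so 13 more Saturdays after the first → 14.

14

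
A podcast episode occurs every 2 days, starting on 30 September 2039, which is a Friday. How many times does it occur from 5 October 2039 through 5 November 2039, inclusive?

Occurrences land 2·i days after 30 September 2039 for i = 0, 1, 2, …
5 October 2039 is 5 days after the start; 5 ÷ 2 = 2 remainder 1; since the remainder is 1, round up to i = 3. First occurrence in the window: #4 on 6 October 2039 (3×2 = 6 days in).
5 November 2039 is 36 days after the start; 36 ÷ 2 = 18 remainder 0. Last occurrence in the window: #19 on 5 November 2039.
Occurrences #4 through #19: 16 in total.

16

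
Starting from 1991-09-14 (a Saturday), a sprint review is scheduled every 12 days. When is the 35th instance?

1992-10-26

The 35th occurrence is 34 intervals after the first: 34 × 12 = 408 days after 1991-09-14.
September has 30 days — 16 days to the end of September leaves 392.
October has 31 days (361 left).
November has 30 days (331 left).
December has 31 days (300 left).
January has 31 days (269 left).
February has 29 days (240 left).
March has 31 days (209 left).
April has 30 days (179 left).
May has 31 days (148 left).
June has 30 days (118 left).
July has 31 days (87 left).
August has 31 days (56 left).
September has 30 days (26 left).
26 days into October → 1992-10-26.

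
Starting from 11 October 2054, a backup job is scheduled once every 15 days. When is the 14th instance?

The 14th occurrence is 13 intervals after the first: 13 × 15 = 195 days after 11 October 2054.
October has 31 days — 20 days to the end of October leaves 175.
November has 30 days (145 left).
December has 31 days (114 left).
January has 31 days (83 left).
February has 28 days (55 left).
March has 31 days (24 left).
24 days into April → 24 April 2055.

24 April 2055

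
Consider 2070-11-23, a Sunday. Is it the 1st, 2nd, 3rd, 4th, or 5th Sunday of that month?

4th

Day 23 falls in week ⌈23/7⌉ of the month.
Days 1–7 hold the 1st Sunday, 8–14 the 2nd, 15–21 the 3rd, 22–28 the 4th, 29–31 the 5th.
23 is in the range for the 4th.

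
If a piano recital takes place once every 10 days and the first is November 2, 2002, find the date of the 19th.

May 1, 2003

The 19th occurrence is 18 intervals after the first: 18 × 10 = 180 days after November 2, 2002.
November has 30 days — 28 days to the end of November leaves 152.
December has 31 days (121 left).
January has 31 days (90 left).
February has 28 days (62 left).
March has 31 days (31 left).
April has 30 days (1 left).
1 day into May → May 1, 2003.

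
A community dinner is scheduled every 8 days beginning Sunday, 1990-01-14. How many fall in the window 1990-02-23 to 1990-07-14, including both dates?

Occurrences land 8·i days after 1990-01-14 for i = 0, 1, 2, …
1990-02-23 is 40 days after the start; 40 ÷ 8 = 5 remainder 0. First occurrence in the window: #6 on 1990-02-23 (5×8 = 40 days in).
1990-07-14 is 181 days after the start; 181 ÷ 8 = 22 remainder 5. Last occurrence in the window: #23 on 1990-07-09.
Occurrences #6 through #23: 18 in total.

18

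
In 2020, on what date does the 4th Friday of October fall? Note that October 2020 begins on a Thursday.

October 2020 begins on a Thursday, so the first Friday is October 2 (1 day later).
The 4th Friday is 3 weeks later: 2 + 21 = 23.

2020-10-23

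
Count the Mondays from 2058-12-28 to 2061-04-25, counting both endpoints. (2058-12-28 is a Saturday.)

122

2058-12-28 is a Saturday; the first Monday on or after it is 2058-12-30 (2 days later).
From 2058-12-30 to 2061-04-25: 1 + 365 + 366 + 115 = 847 days (rest of 2058, 2059, 2060, to 2061-04-25 in 2061).
847 ÷ 7 = 121 full weeks with remainder 0, so 121 more Mondays after the first → 122.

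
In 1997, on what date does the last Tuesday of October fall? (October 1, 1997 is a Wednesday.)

October 1997 begins on a Wednesday, so the first Tuesday is October 7 (6 days later).
October 1997 has 31 days. Adding weeks: 7, 14, 21, 28 — the last one ≤ 31 is the 28th.

28 October 1997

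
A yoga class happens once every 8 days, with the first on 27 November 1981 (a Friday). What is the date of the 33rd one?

The 33rd occurrence is 32 intervals after the first: 32 × 8 = 256 days after 27 November 1981.
November has 30 days — 3 days to the end of November leaves 253.
December has 31 days (222 left).
January has 31 days (191 left).
February has 28 days (163 left).
March has 31 days (132 left).
April has 30 days (102 left).
May has 31 days (71 left).
June has 30 days (41 left).
July has 31 days (10 left).
10 days into August → 10 August 1982.

10 August 1982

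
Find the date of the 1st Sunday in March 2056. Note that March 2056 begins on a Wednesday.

2056-03-05

March 2056 begins on a Wednesday, so the first Sunday is March 5 (4 days later).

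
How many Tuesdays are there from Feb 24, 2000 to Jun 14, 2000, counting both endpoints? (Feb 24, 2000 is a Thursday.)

16

Feb 24, 2000 is a Thursday; the first Tuesday on or after it is Feb 29, 2000 (5 days later).
From Feb 29, 2000 to Jun 14, 2000: 0 + 31 + 30 + 31 + 14 = 106 days (rest of Feb, Mar, Apr, May, Jun).
106 ÷ 7 = 15 full weeks with remainder 1, so 15 more Tuesdays after the first → 16.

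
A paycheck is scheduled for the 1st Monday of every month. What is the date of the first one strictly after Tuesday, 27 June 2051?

June 2051 starts on a Thursday, so its 1st Monday is 5 June 2051 (4 days in).
That is not after 27 June 2051, so look at July 2051.
July 2051 starts on a Saturday, so its 1st Monday is 3 July 2051 (2 days in).

3 July 2051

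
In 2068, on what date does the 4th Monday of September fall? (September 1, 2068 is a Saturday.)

24 September 2068

September 2068 begins on a Saturday, so the first Monday is September 3 (2 days later).
The 4th Monday is 3 weeks later: 3 + 21 = 24.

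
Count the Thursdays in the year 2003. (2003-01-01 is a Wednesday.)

52

2003-01-01 is a Wednesday; the first Thursday on or after it is 2003-01-02 (1 day later).
From 2003-01-02 to 2003-12-31: 29 + 28 + 31 + 30 + 31 + 30 + 31 + 31 + 30 + 31 + 30 + 31 = 363 days (rest of January, February, March, April, May, June, July, August, September, October, November, December).
363 ÷ 7 = 51 full weeks with remainder 6, so 51 more Thursdays after the first → 52.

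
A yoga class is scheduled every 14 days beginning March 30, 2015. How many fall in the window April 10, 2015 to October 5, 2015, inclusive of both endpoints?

13

Occurrences land 14·i days after March 30, 2015 for i = 0, 1, 2, …
April 10, 2015 is 11 days after the start; 11 ÷ 14 = 0 remainder 11; since the remainder is 11, round up to i = 1. First occurrence in the window: #2 on April 13, 2015 (1×14 = 14 days in).
October 5, 2015 is 189 days after the start; 189 ÷ 14 = 13 remainder 7. Last occurrence in the window: #14 on September 28, 2015.
Occurrences #2 through #14: 13 in total.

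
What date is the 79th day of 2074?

January has 31 days (79 − 31 = 48 remain).
February has 28 days (48 − 28 = 20 remain).
20 into March → March 20.

20 March 2074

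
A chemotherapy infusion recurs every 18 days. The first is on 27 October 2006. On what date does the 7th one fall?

The 7th occurrence is 6 intervals after the first: 6 × 18 = 108 days after 27 October 2006.
October has 31 days — 4 days to the end of October leaves 104.
November has 30 days (74 left).
December has 31 days (43 left).
January has 31 days (12 left).
12 days into February → 12 February 2007.

12 February 2007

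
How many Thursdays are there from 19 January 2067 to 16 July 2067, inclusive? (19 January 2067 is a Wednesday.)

19 January 2067 is a Wednesday; the first Thursday on or after it is 20 January 2067 (1 day later).
From 20 January 2067 to 16 July 2067: 11 + 28 + 31 + 30 + 31 + 30 + 16 = 177 days (rest of January, February, March, April, May, June, July).
177 ÷ 7 = 25 full weeks with remainder 2, so 25 more Thursdays after the first → 26.

26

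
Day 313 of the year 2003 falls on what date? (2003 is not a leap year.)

2003-11-09

January has 31 days (313 − 31 = 282 remain).
February has 28 days (282 − 28 = 254 remain).
March has 31 days (254 − 31 = 223 remain).
April has 30 days (223 − 30 = 193 remain).
May has 31 days (193 − 31 = 162 remain).
June has 30 days (162 − 30 = 132 remain).
July has 31 days (132 − 31 = 101 remain).
August has 31 days (101 − 31 = 70 remain).
September has 30 days (70 − 30 = 40 remain).
October has 31 days (40 − 31 = 9 remain).
9 into November → November 9.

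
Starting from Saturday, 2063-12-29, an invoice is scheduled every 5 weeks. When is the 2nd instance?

2064-02-02

The 2nd occurrence is 1 interval after the first: 1 × 35 = 35 days after 2063-12-29.
December has 31 days — 2 days to the end of December leaves 33.
January has 31 days (2 left).
2 days into February → 2064-02-02.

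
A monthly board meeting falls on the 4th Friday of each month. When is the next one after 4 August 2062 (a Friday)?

25 August 2062

August 2062 starts on a Tuesday; its first Friday is the 4th, so the 4th Friday is the 25th — 25 August 2062.
25 August 2062 is after 4 August 2062, so that is the next one.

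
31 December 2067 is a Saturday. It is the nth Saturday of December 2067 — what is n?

5th

Day 31 falls in week ⌈31/7⌉ of the month.
Days 1–7 hold the 1st Saturday, 8–14 the 2nd, 15–21 the 3rd, 22–28 the 4th, 29–31 the 5th.
31 is in the range for the 5th.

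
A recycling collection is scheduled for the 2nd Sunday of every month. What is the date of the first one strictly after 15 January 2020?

9 February 2020

January 2020 starts on a Wednesday; its first Sunday is the 5th, so the 2nd Sunday is the 12th — 12 January 2020.
That is not after 15 January 2020, so look at February 2020.
February 2020 starts on a Saturday; its first Sunday is the 2nd, so the 2nd Sunday is the 9th — 9 February 2020.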